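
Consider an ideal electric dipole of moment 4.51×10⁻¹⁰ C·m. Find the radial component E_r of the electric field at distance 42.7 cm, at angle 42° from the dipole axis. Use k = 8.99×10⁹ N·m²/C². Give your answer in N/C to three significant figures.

For a dipole, E_r = (2kp cosθ)/r³.
kp/r³ = (8.99×10⁹)(4.51×10⁻¹⁰)/(0.427)³ = 52.08 N/C.
E_r = 2·52.08·cos42° = 77.40 N/C.

E_r ≈ 77.4 N/C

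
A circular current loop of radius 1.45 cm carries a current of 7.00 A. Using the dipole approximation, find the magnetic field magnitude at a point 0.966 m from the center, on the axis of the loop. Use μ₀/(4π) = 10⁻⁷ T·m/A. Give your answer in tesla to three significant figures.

B ≈ 1.03×10⁻⁹ T

Magnetic moment m = IA = Iπa² = (7.00)·π·(0.0145)² = 0.004624 A·m².
On axis B = (μ₀/4π)·2m/r³.
B = 2·(10⁻⁷)·(0.004624) / (0.966)³ = 1.026×10⁻⁹ T.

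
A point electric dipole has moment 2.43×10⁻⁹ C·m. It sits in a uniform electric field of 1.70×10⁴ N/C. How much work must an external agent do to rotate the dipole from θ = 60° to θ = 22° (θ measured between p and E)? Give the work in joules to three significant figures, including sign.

W_ext = ΔU = U(θ₂) − U(θ₁) = −pE cosθ₂ − (−pE cosθ₁) = pE(cosθ₁ − cosθ₂).
W = (2.43×10⁻⁹)(1.70×10⁴)·(cos60° − cos22°) = (4.131×10⁻⁵)·(-0.4272) = -1.765×10⁻⁵ J.

W ≈ -1.76×10⁻⁵ J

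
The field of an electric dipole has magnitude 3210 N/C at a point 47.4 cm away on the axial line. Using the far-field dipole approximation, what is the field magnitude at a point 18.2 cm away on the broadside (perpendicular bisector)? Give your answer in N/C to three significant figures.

E ≈ 2.84×10⁴ N/C

Dipole fields scale as 1/r³ in the far field.
The axial field is twice the equatorial field at the same r, so the geometry factor is 1/2.
E₂ = E₁ · (1/2) · (r₁/r₂)³ = 3210 · 0.5 · (47.4/18.2)³.
(r₁/r₂)³ = (2.604)³ = 17.67.
E₂ ≈ 2.835×10⁴ N/C.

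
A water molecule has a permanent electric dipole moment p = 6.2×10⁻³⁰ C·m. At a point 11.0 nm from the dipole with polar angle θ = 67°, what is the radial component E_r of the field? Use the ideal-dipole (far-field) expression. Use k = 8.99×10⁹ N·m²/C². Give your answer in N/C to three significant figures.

For a dipole, E_r = (2kp cosθ)/r³.
kp/r³ = (8.99×10⁹)(6.20×10⁻³⁰)/(1.10×10⁻⁸)³ = 4.188×10⁴ N/C.
E_r = 2·4.188×10⁴·cos67° = 3.273×10⁴ N/C.

E_r ≈ 3.27×10⁴ N/C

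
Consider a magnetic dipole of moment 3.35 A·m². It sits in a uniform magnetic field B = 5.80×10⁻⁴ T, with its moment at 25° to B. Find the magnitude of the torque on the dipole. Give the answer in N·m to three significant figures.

τ ≈ 8.21×10⁻⁴ N·m

Torque on a magnetic dipole: τ = mB sinθ.
τ = (3.35)(5.80×10⁻⁴)·sin25° = 8.211×10⁻⁴ N·m.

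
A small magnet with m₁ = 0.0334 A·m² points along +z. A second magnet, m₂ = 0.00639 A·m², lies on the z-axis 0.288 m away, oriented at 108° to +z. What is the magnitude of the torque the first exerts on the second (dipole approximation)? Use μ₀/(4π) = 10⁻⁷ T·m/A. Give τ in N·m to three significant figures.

Dipole B is on the axis of dipole A, so B₁ there is axial: B₁ = (μ₀/4π)·2m₁/r³ along +z.
B₁ = 2(10⁻⁷)(0.0334)/(0.288)³ = 2.796×10⁻⁷ T.
τ = m₂ B₁ sinθ.
τ = (0.00639)(2.796×10⁻⁷)·sin108° = 1.699×10⁻⁹ N·m.

τ ≈ 1.70×10⁻⁹ N·m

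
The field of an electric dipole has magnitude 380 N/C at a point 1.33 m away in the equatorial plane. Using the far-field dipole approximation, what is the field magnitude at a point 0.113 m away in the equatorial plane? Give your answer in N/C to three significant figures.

Dipole fields scale as 1/r³ in the far field; the geometry is the same at both points.
E₂ = E₁ · (r₁/r₂)³ = 380 · (1.33/0.113)³.
(r₁/r₂)³ = (11.77)³ = 1630.
E₂ ≈ 6.196×10⁵ N/C.

E ≈ 6.20×10⁵ N/C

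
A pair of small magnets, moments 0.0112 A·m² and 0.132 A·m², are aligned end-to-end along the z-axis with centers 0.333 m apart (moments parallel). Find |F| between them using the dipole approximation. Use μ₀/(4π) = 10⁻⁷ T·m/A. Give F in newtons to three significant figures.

On-axis B of dipole 1: B = (μ₀/4π)·2m₁/r³. Force on dipole 2: F = m₂·dB/dr.
dB/dr = −(μ₀/4π)·6m₁/r⁴, so |F| = (μ₀/4π)·6m₁m₂/r⁴.
F = 6(10⁻⁷)(0.0112)(0.132)/(0.333)⁴ = 7.214×10⁻⁸ N.

F ≈ 7.21×10⁻⁸ N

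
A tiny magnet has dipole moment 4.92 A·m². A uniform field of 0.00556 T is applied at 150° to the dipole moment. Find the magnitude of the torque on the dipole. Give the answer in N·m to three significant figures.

τ ≈ 0.0137 N·m

Torque on a magnetic dipole: τ = mB sinθ.
τ = (4.92)(0.00556)·sin150° = 0.01368 N·m.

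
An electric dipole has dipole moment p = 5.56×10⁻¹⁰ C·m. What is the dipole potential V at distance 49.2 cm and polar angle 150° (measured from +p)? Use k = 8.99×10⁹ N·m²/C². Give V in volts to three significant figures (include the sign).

V ≈ -17.9 V

The dipole potential is V = kp cosθ / r².
V = (8.99×10⁹)(5.56×10⁻¹⁰)·cos150° / (0.492)² = -17.88 V.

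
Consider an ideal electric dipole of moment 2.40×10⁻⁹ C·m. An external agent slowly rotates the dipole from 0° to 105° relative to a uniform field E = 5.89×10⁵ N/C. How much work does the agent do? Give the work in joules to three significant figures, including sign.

W_ext = ΔU = U(θ₂) − U(θ₁) = −pE cosθ₂ − (−pE cosθ₁) = pE(cosθ₁ − cosθ₂).
W = (2.40×10⁻⁹)(5.89×10⁵)·(cos0° − cos105°) = (0.001414)·(+1.2588) = 0.001779 J.

W ≈ 0.00178 J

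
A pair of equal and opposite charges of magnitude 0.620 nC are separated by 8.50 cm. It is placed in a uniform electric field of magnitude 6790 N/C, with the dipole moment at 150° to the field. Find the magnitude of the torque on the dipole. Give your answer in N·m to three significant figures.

Dipole moment p = qd = (6.20×10⁻¹⁰ C)(0.0850 m) = 5.27×10⁻¹¹ C·m.
Torque on an electric dipole: τ = pE sinθ.
τ = (5.27×10⁻¹¹)(6790)·sin150° = 1.789×10⁻⁷ N·m.

τ ≈ 1.79×10⁻⁷ N·m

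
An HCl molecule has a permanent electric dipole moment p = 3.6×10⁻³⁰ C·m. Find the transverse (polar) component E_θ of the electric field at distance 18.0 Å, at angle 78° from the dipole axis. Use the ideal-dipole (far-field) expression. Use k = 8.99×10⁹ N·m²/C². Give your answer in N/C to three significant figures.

For a dipole, E_θ = (kp sinθ)/r³.
kp/r³ = (8.99×10⁹)(3.60×10⁻³⁰)/(1.80×10⁻⁹)³ = 5.549×10⁶ N/C.
E_θ = 5.549×10⁶·sin78° = 5.428×10⁶ N/C.

E_θ ≈ 5.43×10⁶ N/C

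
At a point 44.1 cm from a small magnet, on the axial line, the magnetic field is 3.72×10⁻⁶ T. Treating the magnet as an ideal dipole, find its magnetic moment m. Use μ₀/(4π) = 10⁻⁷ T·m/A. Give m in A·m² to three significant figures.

On axis B = (μ₀/4π)·2m/r³, so m = Br³·4π/(μ₀·2).
m = (3.72×10⁻⁶)·(0.441)³ / (2·10⁻⁷) = 1.595 A·m².

m ≈ 1.60 A·m²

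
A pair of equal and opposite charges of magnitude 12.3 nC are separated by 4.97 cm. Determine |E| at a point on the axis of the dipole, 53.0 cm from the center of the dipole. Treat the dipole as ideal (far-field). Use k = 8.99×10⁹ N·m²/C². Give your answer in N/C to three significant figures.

Dipole moment p = qd = (1.23×10⁻⁸ C)(0.0497 m) = 6.113×10⁻¹⁰ C·m.
On the dipole axis E = 2kp/r³.
E = 2·(8.99×10⁹)(6.113×10⁻¹⁰) / (0.530)³ = 73.83 N/C.

E ≈ 73.8 N/C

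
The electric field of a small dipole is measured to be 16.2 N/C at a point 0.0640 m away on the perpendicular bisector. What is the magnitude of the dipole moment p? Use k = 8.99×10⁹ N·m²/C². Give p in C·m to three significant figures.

p ≈ 4.72×10⁻¹³ C·m

In the equatorial plane E = kp/r³, so p = Er³/(k).
p = (16.2)·(0.0640)³ / (8.99×10⁹) = 4.724×10⁻¹³ C·m.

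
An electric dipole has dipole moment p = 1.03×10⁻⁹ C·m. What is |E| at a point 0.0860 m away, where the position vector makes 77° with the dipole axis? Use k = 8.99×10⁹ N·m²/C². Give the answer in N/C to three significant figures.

At angle θ the dipole field magnitude is E = (kp/r³)·√(1 + 3cos²θ).
kp/r³ = (8.99×10⁹)(1.03×10⁻⁹) / (0.0860)³ = 1.456×10⁴ N/C.
√(1 + 3cos²77°) = √(1 + 3·0.0506) = √1.1518 ≈ 1.0732.
E ≈ 1.456×10⁴ × 1.073 = 1.562×10⁴ N/C.

E ≈ 1.56×10⁴ N/C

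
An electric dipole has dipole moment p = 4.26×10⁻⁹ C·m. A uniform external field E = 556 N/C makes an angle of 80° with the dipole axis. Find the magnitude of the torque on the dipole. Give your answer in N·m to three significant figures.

Torque on an electric dipole: τ = pE sinθ.
τ = (4.26×10⁻⁹)(556)·sin80° = 2.333×10⁻⁶ N·m.

τ ≈ 2.33×10⁻⁶ N·m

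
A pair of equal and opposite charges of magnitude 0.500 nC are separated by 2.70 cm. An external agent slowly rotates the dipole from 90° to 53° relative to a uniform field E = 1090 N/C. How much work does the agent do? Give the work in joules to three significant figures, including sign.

W ≈ -8.86×10⁻⁹ J

Dipole moment p = qd = (5.00×10⁻¹⁰ C)(0.0270 m) = 1.35×10⁻¹¹ C·m.
W_ext = ΔU = U(θ₂) − U(θ₁) = −pE cosθ₂ − (−pE cosθ₁) = pE(cosθ₁ − cosθ₂).
W = (1.35×10⁻¹¹)(1090)·(cos90° − cos53°) = (1.472×10⁻⁸)·(-0.6018) = -8.856×10⁻⁹ J.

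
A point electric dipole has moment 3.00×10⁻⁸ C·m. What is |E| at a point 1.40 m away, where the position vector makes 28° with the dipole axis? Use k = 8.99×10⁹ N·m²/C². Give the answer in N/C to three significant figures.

At angle θ the dipole field magnitude is E = (kp/r³)·√(1 + 3cos²θ).
kp/r³ = (8.99×10⁹)(3.00×10⁻⁸) / (1.40)³ = 98.29 N/C.
√(1 + 3cos²28°) = √(1 + 3·0.7796) = √3.3388 ≈ 1.8272.
E ≈ 98.29 × 1.827 = 179.6 N/C.

E ≈ 180 N/C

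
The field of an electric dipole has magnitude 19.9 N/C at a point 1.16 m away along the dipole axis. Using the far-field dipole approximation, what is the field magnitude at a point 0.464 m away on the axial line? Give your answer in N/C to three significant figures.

Dipole fields scale as 1/r³ in the far field; the geometry is the same at both points.
E₂ = E₁ · (r₁/r₂)³ = 19.9 · (1.16/0.464)³.
(r₁/r₂)³ = (2.5)³ = 15.62.
E₂ ≈ 310.9 N/C.

E ≈ 311 N/C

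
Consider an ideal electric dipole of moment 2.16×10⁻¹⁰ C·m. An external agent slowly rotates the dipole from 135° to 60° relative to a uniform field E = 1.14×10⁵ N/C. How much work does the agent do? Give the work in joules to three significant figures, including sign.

W_ext = ΔU = U(θ₂) − U(θ₁) = −pE cosθ₂ − (−pE cosθ₁) = pE(cosθ₁ − cosθ₂).
W = (2.16×10⁻¹⁰)(1.14×10⁵)·(cos135° − cos60°) = (2.462×10⁻⁵)·(-1.2071) = -2.972×10⁻⁵ J.

W ≈ -2.97×10⁻⁵ J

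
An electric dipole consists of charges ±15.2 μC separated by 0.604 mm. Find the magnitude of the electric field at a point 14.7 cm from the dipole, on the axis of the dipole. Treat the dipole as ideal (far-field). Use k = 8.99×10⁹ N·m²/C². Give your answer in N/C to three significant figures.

Dipole moment p = qd = (1.52×10⁻⁵ C)(6.04×10⁻⁴ m) = 9.181×10⁻⁹ C·m.
On the dipole axis E = 2kp/r³.
E = 2·(8.99×10⁹)(9.181×10⁻⁹) / (0.147)³ = 5.197×10⁴ N/C.

E ≈ 5.20×10⁴ N/C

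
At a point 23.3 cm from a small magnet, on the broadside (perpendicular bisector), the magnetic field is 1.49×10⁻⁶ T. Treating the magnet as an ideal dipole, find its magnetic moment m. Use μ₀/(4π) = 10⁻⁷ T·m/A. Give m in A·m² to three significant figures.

In the equatorial plane B = (μ₀/4π)·m/r³, so m = Br³·4π/(μ₀).
m = (1.49×10⁻⁶)·(0.233)³ / (10⁻⁷) = 0.1885 A·m².

m ≈ 0.188 A·m²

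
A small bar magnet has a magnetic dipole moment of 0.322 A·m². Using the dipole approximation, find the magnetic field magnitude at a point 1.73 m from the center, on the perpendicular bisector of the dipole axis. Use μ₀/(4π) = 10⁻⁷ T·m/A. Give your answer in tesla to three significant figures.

B ≈ 6.22×10⁻⁹ T

In the equatorial plane B = (μ₀/4π)·m/r³ (half the axial value).
B = (10⁻⁷)·(0.322) / (1.73)³ = 6.219×10⁻⁹ T.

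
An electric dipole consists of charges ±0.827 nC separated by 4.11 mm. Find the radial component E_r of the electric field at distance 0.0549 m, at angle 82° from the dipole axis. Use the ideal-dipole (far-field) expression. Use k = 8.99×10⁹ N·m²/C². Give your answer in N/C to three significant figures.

Dipole moment p = qd = (8.27×10⁻¹⁰ C)(0.00411 m) = 3.399×10⁻¹² C·m.
For a dipole, E_r = (2kp cosθ)/r³.
kp/r³ = (8.99×10⁹)(3.399×10⁻¹²)/(0.0549)³ = 184.7 N/C.
E_r = 2·184.7·cos82° = 51.40 N/C.

E_r ≈ 51.4 N/C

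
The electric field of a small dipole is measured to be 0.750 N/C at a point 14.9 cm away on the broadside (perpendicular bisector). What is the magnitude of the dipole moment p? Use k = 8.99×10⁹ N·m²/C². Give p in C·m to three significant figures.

p ≈ 2.76×10⁻¹³ C·m

In the equatorial plane E = kp/r³, so p = Er³/(k).
p = (0.750)·(0.149)³ / (8.99×10⁹) = 2.760×10⁻¹³ C·m.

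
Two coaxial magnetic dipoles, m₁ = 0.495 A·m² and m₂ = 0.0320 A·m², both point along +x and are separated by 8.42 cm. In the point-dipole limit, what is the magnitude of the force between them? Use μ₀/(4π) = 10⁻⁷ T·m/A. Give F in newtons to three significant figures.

F ≈ 1.89×10⁻⁴ N

On-axis B of dipole 1: B = (μ₀/4π)·2m₁/r³. Force on dipole 2: F = m₂·dB/dr.
dB/dr = −(μ₀/4π)·6m₁/r⁴, so |F| = (μ₀/4π)·6m₁m₂/r⁴.
F = 6(10⁻⁷)(0.495)(0.0320)/(0.0842)⁴ = 1.891×10⁻⁴ N.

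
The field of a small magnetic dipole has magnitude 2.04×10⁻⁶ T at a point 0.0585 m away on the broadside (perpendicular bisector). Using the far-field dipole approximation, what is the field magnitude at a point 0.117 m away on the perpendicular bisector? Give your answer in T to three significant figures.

B ≈ 2.55×10⁻⁷ T

Dipole fields scale as 1/r³ in the far field; the geometry is the same at both points.
B₂ = B₁ · (r₁/r₂)³ = 2.04×10⁻⁶ · (0.0585/0.117)³.
(r₁/r₂)³ = (0.5)³ = 0.125.
B₂ ≈ 2.550×10⁻⁷ T.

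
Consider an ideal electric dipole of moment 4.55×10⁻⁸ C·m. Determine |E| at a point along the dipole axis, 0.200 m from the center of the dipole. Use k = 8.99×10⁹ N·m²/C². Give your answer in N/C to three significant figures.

On the dipole axis E = 2kp/r³.
E = 2·(8.99×10⁹)(4.55×10⁻⁸) / (0.200)³ = 1.023×10⁵ N/C.

E ≈ 1.02×10⁵ N/C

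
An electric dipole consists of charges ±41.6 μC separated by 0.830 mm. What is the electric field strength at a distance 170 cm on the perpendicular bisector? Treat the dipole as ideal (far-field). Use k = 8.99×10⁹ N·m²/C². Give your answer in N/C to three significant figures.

E ≈ 63.2 N/C

Dipole moment p = qd = (4.16×10⁻⁵ C)(8.30×10⁻⁴ m) = 3.453×10⁻⁸ C·m.
In the equatorial plane E = kp/r³.
E = (8.99×10⁹)(3.453×10⁻⁸) / (1.70)³ = 63.18 N/C.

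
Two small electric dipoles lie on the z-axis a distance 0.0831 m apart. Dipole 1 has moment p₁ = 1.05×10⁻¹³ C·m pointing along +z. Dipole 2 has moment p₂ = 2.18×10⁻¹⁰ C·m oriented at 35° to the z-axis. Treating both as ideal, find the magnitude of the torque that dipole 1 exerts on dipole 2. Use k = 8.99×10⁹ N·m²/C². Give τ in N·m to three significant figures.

The second dipole sits on the axis of the first, so the field there is axial: E₁ = 2kp₁/r³ along +z.
E₁ = 2(8.99×10⁹)(1.05×10⁻¹³)/(0.0831)³ = 3.290 N/C.
Torque on the second dipole: τ = p₂ E₁ sinθ.
τ = (2.18×10⁻¹⁰)(3.290)·sin35° = 4.114×10⁻¹⁰ N·m.

τ ≈ 4.11×10⁻¹⁰ N·m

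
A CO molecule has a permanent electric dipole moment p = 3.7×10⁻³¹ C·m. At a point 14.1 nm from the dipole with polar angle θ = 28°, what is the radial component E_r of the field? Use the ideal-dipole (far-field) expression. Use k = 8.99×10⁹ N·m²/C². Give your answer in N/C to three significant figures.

For a dipole, E_r = (2kp cosθ)/r³.
kp/r³ = (8.99×10⁹)(3.70×10⁻³¹)/(1.41×10⁻⁸)³ = 1187 N/C.
E_r = 2·1187·cos28° = 2095 N/C.

E_r ≈ 2100 N/C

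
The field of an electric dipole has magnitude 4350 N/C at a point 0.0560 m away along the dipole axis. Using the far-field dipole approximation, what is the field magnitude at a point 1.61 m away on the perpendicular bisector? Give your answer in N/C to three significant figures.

Dipole fields scale as 1/r³ in the far field.
The axial field is twice the equatorial field at the same r, so the geometry factor is 1/2.
E₂ = E₁ · (1/2) · (r₁/r₂)³ = 4350 · 0.5 · (0.0560/1.61)³.
(r₁/r₂)³ = (0.03478)³ = 4.208e-05.
E₂ ≈ 0.09153 N/C.

E ≈ 0.0915 N/C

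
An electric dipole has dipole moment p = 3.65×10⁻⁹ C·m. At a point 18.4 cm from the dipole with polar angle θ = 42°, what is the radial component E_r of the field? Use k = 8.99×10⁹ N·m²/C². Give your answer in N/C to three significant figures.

For a dipole, E_r = (2kp cosθ)/r³.
kp/r³ = (8.99×10⁹)(3.65×10⁻⁹)/(0.184)³ = 5267 N/C.
E_r = 2·5267·cos42° = 7829 N/C.

E_r ≈ 7830 N/C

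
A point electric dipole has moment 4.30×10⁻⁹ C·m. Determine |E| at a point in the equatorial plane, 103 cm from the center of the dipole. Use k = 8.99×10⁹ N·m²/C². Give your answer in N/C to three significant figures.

E ≈ 35.4 N/C

In the equatorial plane E = kp/r³.
E = (8.99×10⁹)(4.30×10⁻⁹) / (1.03)³ = 35.38 N/C.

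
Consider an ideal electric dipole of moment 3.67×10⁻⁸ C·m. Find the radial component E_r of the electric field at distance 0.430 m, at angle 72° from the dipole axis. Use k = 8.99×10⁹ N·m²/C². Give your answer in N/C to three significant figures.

For a dipole, E_r = (2kp cosθ)/r³.
kp/r³ = (8.99×10⁹)(3.67×10⁻⁸)/(0.430)³ = 4150 N/C.
E_r = 2·4150·cos72° = 2565 N/C.

E_r ≈ 2560 N/C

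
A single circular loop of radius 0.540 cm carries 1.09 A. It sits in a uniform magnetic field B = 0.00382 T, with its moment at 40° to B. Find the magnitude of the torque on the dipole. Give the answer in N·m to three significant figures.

τ ≈ 2.45×10⁻⁷ N·m

Magnetic moment m = IA = Iπa² = (1.09)·π·(0.00540)² = 9.985×10⁻⁵ A·m².
Torque on a magnetic dipole: τ = mB sinθ.
τ = (9.985×10⁻⁵)(0.00382)·sin40° = 2.452×10⁻⁷ N·m.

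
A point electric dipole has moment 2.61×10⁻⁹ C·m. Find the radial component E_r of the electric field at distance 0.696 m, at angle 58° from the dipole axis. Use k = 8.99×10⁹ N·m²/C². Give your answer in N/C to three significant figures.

E_r ≈ 73.8 N/C

For a dipole, E_r = (2kp cosθ)/r³.
kp/r³ = (8.99×10⁹)(2.61×10⁻⁹)/(0.696)³ = 69.59 N/C.
E_r = 2·69.59·cos58° = 73.76 N/C.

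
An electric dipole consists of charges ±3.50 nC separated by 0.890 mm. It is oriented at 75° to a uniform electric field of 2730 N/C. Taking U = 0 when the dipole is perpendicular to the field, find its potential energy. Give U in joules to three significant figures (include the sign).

Dipole moment p = qd = (3.50×10⁻⁹ C)(8.90×10⁻⁴ m) = 3.115×10⁻¹² C·m.
U = −p·E = −pE cosθ.
U = −(3.115×10⁻¹²)(2730)·cos75° = -2.201×10⁻⁹ J.

U ≈ -2.20×10⁻⁹ J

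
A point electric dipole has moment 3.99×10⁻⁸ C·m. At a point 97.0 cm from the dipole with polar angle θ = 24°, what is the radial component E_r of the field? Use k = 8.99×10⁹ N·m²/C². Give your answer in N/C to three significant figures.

E_r ≈ 718 N/C

For a dipole, E_r = (2kp cosθ)/r³.
kp/r³ = (8.99×10⁹)(3.99×10⁻⁸)/(0.970)³ = 393.0 N/C.
E_r = 2·393.0·cos24° = 718.1 N/C.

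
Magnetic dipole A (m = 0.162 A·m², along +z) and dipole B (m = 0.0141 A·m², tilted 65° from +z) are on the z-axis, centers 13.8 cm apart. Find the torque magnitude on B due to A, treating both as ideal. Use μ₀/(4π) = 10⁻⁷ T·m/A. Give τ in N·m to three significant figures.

τ ≈ 1.58×10⁻⁷ N·m

Dipole B is on the axis of dipole A, so B₁ there is axial: B₁ = (μ₀/4π)·2m₁/r³ along +z.
B₁ = 2(10⁻⁷)(0.162)/(0.138)³ = 1.233×10⁻⁵ T.
τ = m₂ B₁ sinθ.
τ = (0.0141)(1.233×10⁻⁵)·sin65° = 1.575×10⁻⁷ N·m.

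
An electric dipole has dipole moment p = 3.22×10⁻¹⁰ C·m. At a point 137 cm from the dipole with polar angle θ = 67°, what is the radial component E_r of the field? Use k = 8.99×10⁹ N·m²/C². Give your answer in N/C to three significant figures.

For a dipole, E_r = (2kp cosθ)/r³.
kp/r³ = (8.99×10⁹)(3.22×10⁻¹⁰)/(1.37)³ = 1.126 N/C.
E_r = 2·1.126·cos67° = 0.8798 N/C.

E_r ≈ 0.880 N/C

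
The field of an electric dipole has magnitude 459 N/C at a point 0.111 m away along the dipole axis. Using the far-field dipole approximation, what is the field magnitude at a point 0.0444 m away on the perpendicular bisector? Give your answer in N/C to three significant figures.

E ≈ 3590 N/C

Dipole fields scale as 1/r³ in the far field.
The axial field is twice the equatorial field at the same r, so the geometry factor is 1/2.
E₂ = E₁ · (1/2) · (r₁/r₂)³ = 459 · 0.5 · (0.111/0.0444)³.
(r₁/r₂)³ = (2.5)³ = 15.62.
E₂ ≈ 3586 N/C.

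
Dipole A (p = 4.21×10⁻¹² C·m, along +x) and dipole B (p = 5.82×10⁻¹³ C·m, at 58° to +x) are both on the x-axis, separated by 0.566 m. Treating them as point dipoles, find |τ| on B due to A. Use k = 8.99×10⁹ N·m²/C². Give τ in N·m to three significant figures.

τ ≈ 2.06×10⁻¹³ N·m

The second dipole sits on the axis of the first, so the field there is axial: E₁ = 2kp₁/r³ along +x.
E₁ = 2(8.99×10⁹)(4.21×10⁻¹²)/(0.566)³ = 0.4175 N/C.
Torque on the second dipole: τ = p₂ E₁ sinθ.
τ = (5.82×10⁻¹³)(0.4175)·sin58° = 2.060×10⁻¹³ N·m.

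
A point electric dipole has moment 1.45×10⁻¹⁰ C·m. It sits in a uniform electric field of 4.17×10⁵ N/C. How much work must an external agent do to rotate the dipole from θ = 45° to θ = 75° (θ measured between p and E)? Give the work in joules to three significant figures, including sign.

W_ext = ΔU = U(θ₂) − U(θ₁) = −pE cosθ₂ − (−pE cosθ₁) = pE(cosθ₁ − cosθ₂).
W = (1.45×10⁻¹⁰)(4.17×10⁵)·(cos45° − cos75°) = (6.046×10⁻⁵)·(+0.4483) = 2.711×10⁻⁵ J.

W ≈ 2.71×10⁻⁵ J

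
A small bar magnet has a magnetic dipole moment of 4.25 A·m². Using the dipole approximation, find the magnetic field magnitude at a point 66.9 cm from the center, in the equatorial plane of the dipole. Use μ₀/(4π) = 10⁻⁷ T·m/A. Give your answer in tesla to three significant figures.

B ≈ 1.42×10⁻⁶ T

In the equatorial plane B = (μ₀/4π)·m/r³ (half the axial value).
B = (10⁻⁷)·(4.25) / (0.669)³ = 1.419×10⁻⁶ T.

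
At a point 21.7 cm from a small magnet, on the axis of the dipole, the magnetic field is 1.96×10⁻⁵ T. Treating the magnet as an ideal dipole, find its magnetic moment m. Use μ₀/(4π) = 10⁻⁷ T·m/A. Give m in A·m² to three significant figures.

On axis B = (μ₀/4π)·2m/r³, so m = Br³·4π/(μ₀·2).
m = (1.96×10⁻⁵)·(0.217)³ / (2·10⁻⁷) = 1.001 A·m².

m ≈ 1.00 A·m²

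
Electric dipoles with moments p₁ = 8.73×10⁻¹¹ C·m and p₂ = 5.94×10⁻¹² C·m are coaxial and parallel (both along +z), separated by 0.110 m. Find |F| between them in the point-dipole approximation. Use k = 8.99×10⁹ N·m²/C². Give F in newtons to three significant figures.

On-axis field of dipole 1 at distance r: E = 2kp₁/r³. Force on dipole 2 is F = p₂·dE/dr (gradient along axis).
dE/dr = −6kp₁/r⁴, so |F| = 6kp₁p₂/r⁴ (attractive for aligned moments).
F = 6(8.99×10⁹)(8.73×10⁻¹¹)(5.94×10⁻¹²)/(0.110)⁴ = 1.910×10⁻⁷ N.

F ≈ 1.91×10⁻⁷ N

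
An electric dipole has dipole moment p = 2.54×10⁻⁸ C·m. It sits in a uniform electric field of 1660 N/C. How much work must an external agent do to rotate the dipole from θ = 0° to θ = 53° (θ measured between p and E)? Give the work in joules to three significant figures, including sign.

W ≈ 1.68×10⁻⁵ J

W_ext = ΔU = U(θ₂) − U(θ₁) = −pE cosθ₂ − (−pE cosθ₁) = pE(cosθ₁ − cosθ₂).
W = (2.54×10⁻⁸)(1660)·(cos0° − cos53°) = (4.216×10⁻⁵)·(+0.3982) = 1.679×10⁻⁵ J.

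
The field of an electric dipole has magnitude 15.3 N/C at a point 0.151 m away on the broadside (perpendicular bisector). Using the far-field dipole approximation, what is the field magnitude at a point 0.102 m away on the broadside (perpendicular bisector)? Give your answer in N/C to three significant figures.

E ≈ 49.6 N/C

Dipole fields scale as 1/r³ in the far field; the geometry is the same at both points.
E₂ = E₁ · (r₁/r₂)³ = 15.3 · (0.151/0.102)³.
(r₁/r₂)³ = (1.48)³ = 3.244.
E₂ ≈ 49.64 N/C.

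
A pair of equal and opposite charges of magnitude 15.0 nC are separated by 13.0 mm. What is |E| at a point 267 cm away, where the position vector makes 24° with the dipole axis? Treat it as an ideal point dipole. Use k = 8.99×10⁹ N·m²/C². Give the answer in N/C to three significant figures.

E ≈ 0.172 N/C

Dipole moment p = qd = (1.50×10⁻⁸ C)(0.0130 m) = 1.95×10⁻¹⁰ C·m.
At angle θ the dipole field magnitude is E = (kp/r³)·√(1 + 3cos²θ).
kp/r³ = (8.99×10⁹)(1.95×10⁻¹⁰) / (2.67)³ = 0.09210 N/C.
√(1 + 3cos²24°) = √(1 + 3·0.8346) = √3.5037 ≈ 1.8718.
E ≈ 0.09210 × 1.872 = 0.1724 N/C.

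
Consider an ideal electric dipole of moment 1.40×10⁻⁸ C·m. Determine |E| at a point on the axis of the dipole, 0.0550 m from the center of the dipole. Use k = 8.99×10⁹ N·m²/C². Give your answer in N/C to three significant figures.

E ≈ 1.51×10⁶ N/C

On the dipole axis E = 2kp/r³.
E = 2·(8.99×10⁹)(1.40×10⁻⁸) / (0.0550)³ = 1.513×10⁶ N/C.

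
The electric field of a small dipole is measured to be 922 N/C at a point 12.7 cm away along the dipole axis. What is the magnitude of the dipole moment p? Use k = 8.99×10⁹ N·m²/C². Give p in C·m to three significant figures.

On axis E = 2kp/r³, so p = Er³/(2k).
p = (922)·(0.127)³ / (2·8.99×10⁹) = 1.050×10⁻¹⁰ C·m.

p ≈ 1.05×10⁻¹⁰ C·m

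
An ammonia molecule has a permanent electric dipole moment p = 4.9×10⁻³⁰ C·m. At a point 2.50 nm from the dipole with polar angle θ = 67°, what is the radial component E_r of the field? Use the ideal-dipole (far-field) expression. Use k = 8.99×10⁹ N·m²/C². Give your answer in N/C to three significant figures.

E_r ≈ 2.20×10⁶ N/C

For a dipole, E_r = (2kp cosθ)/r³.
kp/r³ = (8.99×10⁹)(4.90×10⁻³⁰)/(2.50×10⁻⁹)³ = 2.819×10⁶ N/C.
E_r = 2·2.819×10⁶·cos67° = 2.203×10⁶ N/C.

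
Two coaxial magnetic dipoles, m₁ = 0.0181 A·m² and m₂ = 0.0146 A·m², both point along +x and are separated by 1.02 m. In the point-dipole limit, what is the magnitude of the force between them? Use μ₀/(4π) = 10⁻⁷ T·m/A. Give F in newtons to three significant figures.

F ≈ 1.46×10⁻¹⁰ N

On-axis B of dipole 1: B = (μ₀/4π)·2m₁/r³. Force on dipole 2: F = m₂·dB/dr.
dB/dr = −(μ₀/4π)·6m₁/r⁴, so |F| = (μ₀/4π)·6m₁m₂/r⁴.
F = 6(10⁻⁷)(0.0181)(0.0146)/(1.02)⁴ = 1.465×10⁻¹⁰ N.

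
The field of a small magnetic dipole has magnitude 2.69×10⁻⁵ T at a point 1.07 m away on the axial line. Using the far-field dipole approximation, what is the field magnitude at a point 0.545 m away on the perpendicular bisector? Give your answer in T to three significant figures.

B ≈ 1.02×10⁻⁴ T

Dipole fields scale as 1/r³ in the far field.
The axial field is twice the equatorial field at the same r, so the geometry factor is 1/2.
B₂ = B₁ · (1/2) · (r₁/r₂)³ = 2.69×10⁻⁵ · 0.5 · (1.07/0.545)³.
(r₁/r₂)³ = (1.963)³ = 7.568.
B₂ ≈ 1.018×10⁻⁴ T.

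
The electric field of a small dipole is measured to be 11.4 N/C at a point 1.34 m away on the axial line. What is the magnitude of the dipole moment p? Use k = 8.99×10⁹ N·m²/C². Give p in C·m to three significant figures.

p ≈ 1.53×10⁻⁹ C·m

On axis E = 2kp/r³, so p = Er³/(2k).
p = (11.4)·(1.34)³ / (2·8.99×10⁹) = 1.526×10⁻⁹ C·m.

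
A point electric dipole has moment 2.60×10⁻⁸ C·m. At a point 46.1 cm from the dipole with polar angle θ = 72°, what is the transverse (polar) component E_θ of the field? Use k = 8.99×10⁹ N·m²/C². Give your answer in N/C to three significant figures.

For a dipole, E_θ = (kp sinθ)/r³.
kp/r³ = (8.99×10⁹)(2.60×10⁻⁸)/(0.461)³ = 2386 N/C.
E_θ = 2386·sin72° = 2269 N/C.

E_θ ≈ 2270 N/C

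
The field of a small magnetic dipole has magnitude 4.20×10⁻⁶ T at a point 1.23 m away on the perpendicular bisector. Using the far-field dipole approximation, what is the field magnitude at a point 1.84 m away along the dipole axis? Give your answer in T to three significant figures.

Dipole fields scale as 1/r³ in the far field.
The axial field is twice the equatorial field at the same r, so the geometry factor is 2/1.
B₂ = B₁ · (2/1) · (r₁/r₂)³ = 4.20×10⁻⁶ · 2 · (1.23/1.84)³.
(r₁/r₂)³ = (0.6685)³ = 0.2987.
B₂ ≈ 2.509×10⁻⁶ T.

B ≈ 2.51×10⁻⁶ T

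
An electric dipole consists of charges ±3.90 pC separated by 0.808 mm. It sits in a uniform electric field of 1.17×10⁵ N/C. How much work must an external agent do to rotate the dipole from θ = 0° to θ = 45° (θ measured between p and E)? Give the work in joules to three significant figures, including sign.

Dipole moment p = qd = (3.90×10⁻¹² C)(8.08×10⁻⁴ m) = 3.151×10⁻¹⁵ C·m.
W_ext = ΔU = U(θ₂) − U(θ₁) = −pE cosθ₂ − (−pE cosθ₁) = pE(cosθ₁ − cosθ₂).
W = (3.151×10⁻¹⁵)(1.17×10⁵)·(cos0° − cos45°) = (3.687×10⁻¹⁰)·(+0.2929) = 1.080×10⁻¹⁰ J.

W ≈ 1.08×10⁻¹⁰ J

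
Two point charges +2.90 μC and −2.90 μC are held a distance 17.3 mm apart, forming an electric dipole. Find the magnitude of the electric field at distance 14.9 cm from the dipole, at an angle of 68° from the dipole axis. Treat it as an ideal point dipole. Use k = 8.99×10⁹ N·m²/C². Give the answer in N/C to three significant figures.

Dipole moment p = qd = (2.90×10⁻⁶ C)(0.0173 m) = 5.017×10⁻⁸ C·m.
At angle θ the dipole field magnitude is E = (kp/r³)·√(1 + 3cos²θ).
kp/r³ = (8.99×10⁹)(5.017×10⁻⁸) / (0.149)³ = 1.363×10⁵ N/C.
√(1 + 3cos²68°) = √(1 + 3·0.1403) = √1.4210 ≈ 1.1921.
E ≈ 1.363×10⁵ × 1.192 = 1.625×10⁵ N/C.

E ≈ 1.63×10⁵ N/C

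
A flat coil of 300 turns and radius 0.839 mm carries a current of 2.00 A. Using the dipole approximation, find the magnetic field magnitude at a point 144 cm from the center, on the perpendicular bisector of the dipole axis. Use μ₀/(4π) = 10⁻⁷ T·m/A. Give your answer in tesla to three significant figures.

B ≈ 4.44×10⁻¹¹ T

m = NIA = NIπa² = 300·(2.00)·π·(8.39×10⁻⁴)² = 0.001327 A·m².
In the equatorial plane B = (μ₀/4π)·m/r³ (half the axial value).
B = (10⁻⁷)·(0.001327) / (1.44)³ = 4.444×10⁻¹¹ T.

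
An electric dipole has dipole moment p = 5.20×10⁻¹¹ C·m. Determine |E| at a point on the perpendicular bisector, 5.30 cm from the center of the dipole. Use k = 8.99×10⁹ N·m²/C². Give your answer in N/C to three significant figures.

E ≈ 3140 N/C

In the equatorial plane E = kp/r³.
E = (8.99×10⁹)(5.20×10⁻¹¹) / (0.0530)³ = 3140 N/C.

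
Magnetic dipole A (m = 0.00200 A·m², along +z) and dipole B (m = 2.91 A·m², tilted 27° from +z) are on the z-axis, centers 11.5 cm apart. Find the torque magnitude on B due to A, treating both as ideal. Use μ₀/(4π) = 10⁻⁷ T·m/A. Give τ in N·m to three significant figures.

Dipole B is on the axis of dipole A, so B₁ there is axial: B₁ = (μ₀/4π)·2m₁/r³ along +z.
B₁ = 2(10⁻⁷)(0.00200)/(0.115)³ = 2.630×10⁻⁷ T.
τ = m₂ B₁ sinθ.
τ = (2.91)(2.630×10⁻⁷)·sin27° = 3.475×10⁻⁷ N·m.

τ ≈ 3.47×10⁻⁷ N·m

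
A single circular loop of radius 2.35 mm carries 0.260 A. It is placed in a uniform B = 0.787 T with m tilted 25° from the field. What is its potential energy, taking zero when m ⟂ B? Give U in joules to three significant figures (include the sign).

U ≈ -3.22×10⁻⁶ J

Magnetic moment m = IA = Iπa² = (0.260)·π·(0.00235)² = 4.511×10⁻⁶ A·m².
U = −m·B = −mB cosθ.
U = −(4.511×10⁻⁶)(0.787)·cos25° = -3.218×10⁻⁶ J.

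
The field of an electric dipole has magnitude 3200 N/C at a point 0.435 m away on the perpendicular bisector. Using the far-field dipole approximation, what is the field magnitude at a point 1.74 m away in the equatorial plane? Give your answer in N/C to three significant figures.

E ≈ 50.0 N/C

Dipole fields scale as 1/r³ in the far field; the geometry is the same at both points.
E₂ = E₁ · (r₁/r₂)³ = 3200 · (0.435/1.74)³.
(r₁/r₂)³ = (0.25)³ = 0.01562.
E₂ ≈ 50.00 N/C.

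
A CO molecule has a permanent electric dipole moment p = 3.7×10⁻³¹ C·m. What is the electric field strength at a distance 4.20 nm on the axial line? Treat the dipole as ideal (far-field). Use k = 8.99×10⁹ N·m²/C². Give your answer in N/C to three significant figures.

On the dipole axis E = 2kp/r³.
E = 2·(8.99×10⁹)(3.70×10⁻³¹) / (4.20×10⁻⁹)³ = 8.979×10⁴ N/C.

E ≈ 8.98×10⁴ N/C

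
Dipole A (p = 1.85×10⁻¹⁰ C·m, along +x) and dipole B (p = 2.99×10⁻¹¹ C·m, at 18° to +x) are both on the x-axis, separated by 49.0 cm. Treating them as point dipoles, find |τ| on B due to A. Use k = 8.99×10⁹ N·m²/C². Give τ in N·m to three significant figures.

The second dipole sits on the axis of the first, so the field there is axial: E₁ = 2kp₁/r³ along +x.
E₁ = 2(8.99×10⁹)(1.85×10⁻¹⁰)/(0.490)³ = 28.27 N/C.
Torque on the second dipole: τ = p₂ E₁ sinθ.
τ = (2.99×10⁻¹¹)(28.27)·sin18° = 2.612×10⁻¹⁰ N·m.

τ ≈ 2.61×10⁻¹⁰ N·m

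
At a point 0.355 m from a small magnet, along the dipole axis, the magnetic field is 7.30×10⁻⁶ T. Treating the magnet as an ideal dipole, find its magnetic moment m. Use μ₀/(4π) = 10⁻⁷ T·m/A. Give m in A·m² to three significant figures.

m ≈ 1.63 A·m²

On axis B = (μ₀/4π)·2m/r³, so m = Br³·4π/(μ₀·2).
m = (7.30×10⁻⁶)·(0.355)³ / (2·10⁻⁷) = 1.633 A·m².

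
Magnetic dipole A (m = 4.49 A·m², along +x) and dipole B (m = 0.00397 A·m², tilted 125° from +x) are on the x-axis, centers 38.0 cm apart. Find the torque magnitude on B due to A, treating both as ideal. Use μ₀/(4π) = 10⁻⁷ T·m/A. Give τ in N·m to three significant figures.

τ ≈ 5.32×10⁻⁸ N·m

Dipole B is on the axis of dipole A, so B₁ there is axial: B₁ = (μ₀/4π)·2m₁/r³ along +x.
B₁ = 2(10⁻⁷)(4.49)/(0.380)³ = 1.637×10⁻⁵ T.
τ = m₂ B₁ sinθ.
τ = (0.00397)(1.637×10⁻⁵)·sin125° = 5.322×10⁻⁸ N·m.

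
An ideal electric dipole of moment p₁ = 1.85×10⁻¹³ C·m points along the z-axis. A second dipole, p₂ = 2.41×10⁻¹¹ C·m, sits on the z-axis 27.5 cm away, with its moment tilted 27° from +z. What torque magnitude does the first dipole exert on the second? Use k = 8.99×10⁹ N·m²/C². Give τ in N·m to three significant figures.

τ ≈ 1.75×10⁻¹² N·m

The second dipole sits on the axis of the first, so the field there is axial: E₁ = 2kp₁/r³ along +z.
E₁ = 2(8.99×10⁹)(1.85×10⁻¹³)/(0.275)³ = 0.1599 N/C.
Torque on the second dipole: τ = p₂ E₁ sinθ.
τ = (2.41×10⁻¹¹)(0.1599)·sin27° = 1.750×10⁻¹² N·m.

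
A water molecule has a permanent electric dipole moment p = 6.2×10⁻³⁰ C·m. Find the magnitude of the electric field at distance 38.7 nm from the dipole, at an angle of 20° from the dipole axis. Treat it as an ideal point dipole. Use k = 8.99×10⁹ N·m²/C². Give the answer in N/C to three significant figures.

E ≈ 1840 N/C

At angle θ the dipole field magnitude is E = (kp/r³)·√(1 + 3cos²θ).
kp/r³ = (8.99×10⁹)(6.20×10⁻³⁰) / (3.87×10⁻⁸)³ = 961.7 N/C.
√(1 + 3cos²20°) = √(1 + 3·0.8830) = √3.6491 ≈ 1.9103.
E ≈ 961.7 × 1.910 = 1837 N/C.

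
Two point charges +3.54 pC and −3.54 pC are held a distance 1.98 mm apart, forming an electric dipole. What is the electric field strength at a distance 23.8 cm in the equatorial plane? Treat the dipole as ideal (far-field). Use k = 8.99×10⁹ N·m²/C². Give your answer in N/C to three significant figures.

E ≈ 0.00467 N/C

Dipole moment p = qd = (3.54×10⁻¹² C)(0.00198 m) = 7.009×10⁻¹⁵ C·m.
In the equatorial plane E = kp/r³.
E = (8.99×10⁹)(7.009×10⁻¹⁵) / (0.238)³ = 0.004674 N/C.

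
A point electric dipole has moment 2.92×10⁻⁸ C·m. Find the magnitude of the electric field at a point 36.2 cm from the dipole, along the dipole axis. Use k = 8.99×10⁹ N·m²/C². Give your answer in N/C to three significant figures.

On the dipole axis E = 2kp/r³.
E = 2·(8.99×10⁹)(2.92×10⁻⁸) / (0.362)³ = 1.107×10⁴ N/C.

E ≈ 1.11×10⁴ N/C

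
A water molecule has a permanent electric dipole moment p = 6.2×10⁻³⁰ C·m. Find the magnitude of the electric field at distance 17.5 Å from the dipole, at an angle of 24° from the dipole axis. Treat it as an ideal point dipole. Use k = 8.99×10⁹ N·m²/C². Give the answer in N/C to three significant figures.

E ≈ 1.95×10⁷ N/C

At angle θ the dipole field magnitude is E = (kp/r³)·√(1 + 3cos²θ).
kp/r³ = (8.99×10⁹)(6.20×10⁻³⁰) / (1.75×10⁻⁹)³ = 1.040×10⁷ N/C.
√(1 + 3cos²24°) = √(1 + 3·0.8346) = √3.5037 ≈ 1.8718.
E ≈ 1.040×10⁷ × 1.872 = 1.947×10⁷ N/C.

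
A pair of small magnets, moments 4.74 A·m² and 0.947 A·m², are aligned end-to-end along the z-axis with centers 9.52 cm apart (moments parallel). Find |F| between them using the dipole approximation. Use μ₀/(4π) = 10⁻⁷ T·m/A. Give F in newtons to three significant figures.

F ≈ 0.0328 N

On-axis B of dipole 1: B = (μ₀/4π)·2m₁/r³. Force on dipole 2: F = m₂·dB/dr.
dB/dr = −(μ₀/4π)·6m₁/r⁴, so |F| = (μ₀/4π)·6m₁m₂/r⁴.
F = 6(10⁻⁷)(4.74)(0.947)/(0.0952)⁴ = 0.03279 N.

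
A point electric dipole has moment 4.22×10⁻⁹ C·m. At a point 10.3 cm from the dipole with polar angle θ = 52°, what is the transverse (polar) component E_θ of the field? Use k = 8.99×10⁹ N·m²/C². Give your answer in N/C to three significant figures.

E_θ ≈ 2.74×10⁴ N/C

For a dipole, E_θ = (kp sinθ)/r³.
kp/r³ = (8.99×10⁹)(4.22×10⁻⁹)/(0.103)³ = 3.472×10⁴ N/C.
E_θ = 3.472×10⁴·sin52° = 2.736×10⁴ N/C.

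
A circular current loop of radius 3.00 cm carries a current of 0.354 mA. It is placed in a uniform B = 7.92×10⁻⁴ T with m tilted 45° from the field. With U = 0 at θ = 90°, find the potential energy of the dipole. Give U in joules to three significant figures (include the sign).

Magnetic moment m = IA = Iπa² = (3.54×10⁻⁴)·π·(0.0300)² = 1.001×10⁻⁶ A·m².
U = −m·B = −mB cosθ.
U = −(1.001×10⁻⁶)(7.92×10⁻⁴)·cos45° = -5.606×10⁻¹⁰ J.

U ≈ -5.61×10⁻¹⁰ J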